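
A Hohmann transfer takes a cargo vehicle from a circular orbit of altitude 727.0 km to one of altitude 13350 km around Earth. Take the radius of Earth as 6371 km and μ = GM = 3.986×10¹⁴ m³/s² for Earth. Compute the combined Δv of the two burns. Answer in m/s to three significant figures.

Δv_total ≈ 2820 m/s

r₁ = 6371 + 727.0 = 7098.0 km = 7.0980×10⁶ m.
r₂ = 6371 + 13350 = 19721 km = 1.9721×10⁷ m.
Transfer ellipse a_t = (r₁ + r₂)/2 = 1.341×10⁷ m.
At r₁: circular v_c1 = √(μ/r₁) = 7494 m/s; transfer-perigee v_p = √[μ(2/r₁ − 1/a_t)] = 9088 m/s.
Δv₁ = v_p − v_c1 = 1594 m/s.
At r₂: circular v_c2 = √(μ/r₂) = 4496 m/s; transfer-apogee v_a = √[μ(2/r₂ − 1/a_t)] = 3271 m/s.
Δv₂ = v_c2 − v_a = 1225 m/s.
Total Δv = Δv₁ + Δv₂ = 2819 m/s.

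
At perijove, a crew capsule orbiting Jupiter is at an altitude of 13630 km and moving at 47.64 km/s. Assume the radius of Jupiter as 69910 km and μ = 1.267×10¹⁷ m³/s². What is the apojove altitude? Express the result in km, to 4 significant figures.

apojove altitude ≈ 1.784×10⁵ km

r_p = 69910 + 13630 = 83540 km = 8.354×10⁷ m.
Specific energy ε = v²/2 − μ/r = -3.819×10⁸ J/kg, so a = −μ/(2ε) = 1.659×10⁸ m.
The apsides satisfy r_p + r_a = 2a, so the apojove radius is 2a − r_p = 2.483×10⁸ m = 2.4826×10⁵ km.
Apojove altitude = 2.4826×10⁵ − 69910 = 1.7835×10⁵ km.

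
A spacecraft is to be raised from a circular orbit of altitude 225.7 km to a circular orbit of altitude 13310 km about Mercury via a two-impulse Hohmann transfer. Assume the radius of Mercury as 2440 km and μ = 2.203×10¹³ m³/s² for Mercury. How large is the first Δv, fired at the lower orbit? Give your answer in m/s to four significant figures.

r₁ = 2440 + 225.7 = 2665.7 km = 2.6657×10⁶ m.
r₂ = 2440 + 13310 = 15750 km = 1.5750×10⁷ m.
Transfer ellipse a_t = (r₁ + r₂)/2 = 9.208×10⁶ m.
At r₁: circular v_c1 = √(μ/r₁) = 2875 m/s; transfer-periherm v_p = √[μ(2/r₁ − 1/a_t)] = 3760 m/s.
Δv₁ = v_p − v_c1 = 885.0 m/s.

Δv ≈ 885.0 m/s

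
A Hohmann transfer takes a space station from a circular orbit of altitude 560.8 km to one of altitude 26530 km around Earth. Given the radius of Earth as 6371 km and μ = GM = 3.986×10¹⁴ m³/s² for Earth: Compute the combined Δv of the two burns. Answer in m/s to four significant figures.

Δv_total ≈ 3591 m/s

r₁ = 6371 + 560.8 = 6931.8 km = 6.9318×10⁶ m.
r₂ = 6371 + 26530 = 32901 km = 3.2901×10⁷ m.
Transfer ellipse a_t = (r₁ + r₂)/2 = 1.992×10⁷ m.
At r₁: circular v_c1 = √(μ/r₁) = 7583 m/s; transfer-perigee v_p = √[μ(2/r₁ − 1/a_t)] = 9746 m/s.
Δv₁ = v_p − v_c1 = 2163 m/s.
At r₂: circular v_c2 = √(μ/r₂) = 3481 m/s; transfer-apogee v_a = √[μ(2/r₂ − 1/a_t)] = 2053 m/s.
Δv₂ = v_c2 − v_a = 1427 m/s.
Total Δv = Δv₁ + Δv₂ = 3591 m/s.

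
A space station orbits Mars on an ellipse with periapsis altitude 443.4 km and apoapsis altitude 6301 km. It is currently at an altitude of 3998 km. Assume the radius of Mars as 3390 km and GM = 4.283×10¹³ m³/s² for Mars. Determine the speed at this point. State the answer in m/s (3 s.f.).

r_p = 3390 + 443.4 = 3833.4 km = 3.8334×10⁶ m.
r_a = 3390 + 6301 = 9691.0 km = 9.6910×10⁶ m.
r = 3390 + 3998 = 7388.0 km = 7.388×10⁶ m.
Semi-major axis a = (r_p + r_a)/2 = 6762.2 km = 6.762×10⁶ m.
Vis-viva: v² = μ(2/r − 1/a) = 4.283×10¹³ × (2.707×10⁻⁷ − 1.479×10⁻⁷) = 5.261×10⁶ m²/s².
v = 2294 m/s.

v ≈ 2290 m/s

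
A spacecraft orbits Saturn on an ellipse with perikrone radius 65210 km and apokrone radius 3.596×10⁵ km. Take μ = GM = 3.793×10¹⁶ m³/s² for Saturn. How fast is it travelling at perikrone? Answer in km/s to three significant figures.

v ≈ 31.4 km/s

Semi-major axis a = (r_p + r_a)/2 = 2.1240×10⁵ km = 2.124×10⁸ m.
Vis-viva: v² = μ(2/r − 1/a) = 3.793×10¹⁶ × (3.067×10⁻⁸ − 4.708×10⁻⁹) = 9.847×10⁸ m²/s².
v = 31380 m/s = 31.38 km/s.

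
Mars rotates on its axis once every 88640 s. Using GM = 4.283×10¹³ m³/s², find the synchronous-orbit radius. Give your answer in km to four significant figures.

r_sync ≈ 20430 km

A synchronous orbit has period T, so by Kepler's third law a = (μT²/4π²)^(1/3).
μT²/4π² = 4.283×10¹³ × (8.864×10⁴)² / 39.48 = 8.524×10²¹ m³.
a = 2.043×10⁷ m = 20428 km.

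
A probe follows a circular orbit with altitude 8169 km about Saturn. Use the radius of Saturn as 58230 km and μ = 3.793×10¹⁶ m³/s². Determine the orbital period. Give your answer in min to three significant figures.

r = 58230 + 8169 = 66399 km = 6.6399×10⁷ m.
Kepler's third law: T = 2π√(r³/μ) = 2π√((6.640×10⁷)³ / 3.793×10¹⁶).
r³/μ = 7.718×10⁶ s², so T = 2π × 2.778×10³ = 1.746×10⁴ s.
Converting: 1.746×10⁴ s ÷ 60.00 = 290.9 min.

T ≈ 291 min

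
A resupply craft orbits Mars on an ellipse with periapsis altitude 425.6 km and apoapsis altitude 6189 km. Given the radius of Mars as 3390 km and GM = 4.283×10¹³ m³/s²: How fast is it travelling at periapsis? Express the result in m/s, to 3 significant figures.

r_p = 3390 + 425.6 = 3815.6 km = 3.8156×10⁶ m.
r_a = 3390 + 6189 = 9579.0 km = 9.5790×10⁶ m.
Semi-major axis a = (r_p + r_a)/2 = 6697.3 km = 6.697×10⁶ m.
Vis-viva: v² = μ(2/r − 1/a) = 4.283×10¹³ × (5.242×10⁻⁷ − 1.493×10⁻⁷) = 1.605×10⁷ m²/s².
v = 4007 m/s.

v ≈ 4010 m/s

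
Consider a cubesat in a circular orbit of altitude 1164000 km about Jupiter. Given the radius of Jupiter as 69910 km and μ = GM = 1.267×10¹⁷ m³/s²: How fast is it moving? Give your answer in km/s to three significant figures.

r = 69910 + 1164000 = 1233900 km = 1.2339×10⁹ m.
For a circular orbit v = √(μ/r) = √(1.267×10¹⁷ / 1.234×10⁹) = √(1.027×10⁸) = 10130 m/s.
That is 10.13 km/s.

v ≈ 10.1 km/s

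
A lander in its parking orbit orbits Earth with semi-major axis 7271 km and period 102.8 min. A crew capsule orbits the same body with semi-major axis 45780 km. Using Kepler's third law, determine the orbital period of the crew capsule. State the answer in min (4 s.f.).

T₂ ≈ 1624 min

Kepler's third law: T² ∝ a³, so T₂ = T₁ (a₂/a₁)^(3/2).
a₂/a₁ = 6.296, (a₂/a₁)^(3/2) = 15.80.
T₂ = 102.8 × 15.80 = 1624 min.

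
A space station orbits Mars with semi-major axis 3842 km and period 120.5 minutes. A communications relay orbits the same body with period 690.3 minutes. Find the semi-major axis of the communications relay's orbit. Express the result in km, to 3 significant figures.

a₂ ≈ 12300 km

Kepler's third law: a³ ∝ T², so a₂ = a₁ (T₂/T₁)^(2/3).
T₂/T₁ = 5.729, (T₂/T₁)^(2/3) = 3.202.
a₂ = 3842 × 3.202 = 12300 km.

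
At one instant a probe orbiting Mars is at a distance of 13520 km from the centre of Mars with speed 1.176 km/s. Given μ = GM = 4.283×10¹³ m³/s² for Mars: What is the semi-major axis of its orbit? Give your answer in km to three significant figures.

r = 1.352×10⁷ m.
Specific orbital energy ε = v²/2 − μ/r = (1176)²/2 − 4.283×10¹³/1.352×10⁷ = -2.476×10⁶ J/kg.
Since ε = −μ/(2a), a = −μ/(2ε) = 8.648×10⁶ m = 8647.6 km.

a ≈ 8650 km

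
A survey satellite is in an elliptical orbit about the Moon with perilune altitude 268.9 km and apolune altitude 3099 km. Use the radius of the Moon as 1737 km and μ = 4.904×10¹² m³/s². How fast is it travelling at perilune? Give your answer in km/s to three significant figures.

v ≈ 1.86 km/s

r_p = 1737 + 268.9 = 2005.9 km = 2.0059×10⁶ m.
r_a = 1737 + 3099 = 4836.0 km = 4.8360×10⁶ m.
Semi-major axis a = (r_p + r_a)/2 = 3420.9 km = 3.421×10⁶ m.
Vis-viva: v² = μ(2/r − 1/a) = 4.904×10¹² × (9.971×10⁻⁷ − 2.923×10⁻⁷) = 3.456×10⁶ m²/s².
v = 1859 m/s = 1.859 km/s.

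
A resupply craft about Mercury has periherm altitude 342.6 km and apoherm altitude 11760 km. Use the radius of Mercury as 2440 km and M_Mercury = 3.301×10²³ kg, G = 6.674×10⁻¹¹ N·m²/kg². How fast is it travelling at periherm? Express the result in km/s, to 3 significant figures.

μ = GM = 6.674×10⁻¹¹ × 3.301×10²³ = 2.203×10¹³ m³/s².
r_p = 2440 + 342.6 = 2782.6 km = 2.7826×10⁶ m.
r_a = 2440 + 11760 = 14200 km = 1.4200×10⁷ m.
Semi-major axis a = (r_p + r_a)/2 = 8491.3 km = 8.491×10⁶ m.
Vis-viva: v² = μ(2/r − 1/a) = 2.203×10¹³ × (7.188×10⁻⁷ − 1.178×10⁻⁷) = 1.324×10⁷ m²/s².
v = 3639 m/s = 3.639 km/s.

v ≈ 3.64 km/s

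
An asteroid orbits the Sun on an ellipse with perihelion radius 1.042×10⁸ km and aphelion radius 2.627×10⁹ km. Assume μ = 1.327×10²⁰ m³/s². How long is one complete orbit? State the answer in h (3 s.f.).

Semi-major axis a = (r_p + r_a)/2 = (1.0420×10⁸ + 2.6270×10⁹)/2 = 1.3656×10⁹ km = 1.366×10¹² m.
By Kepler's third law T = 2π√(a³/μ) = 2π × 1.385×10⁸ = 8.704×10⁸ s.
= 2.418×10⁵ h.

T ≈ 242000 h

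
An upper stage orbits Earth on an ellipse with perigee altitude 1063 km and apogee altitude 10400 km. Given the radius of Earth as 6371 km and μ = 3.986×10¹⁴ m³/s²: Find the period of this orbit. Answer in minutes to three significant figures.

r_p = 6371 + 1063 = 7434.0 km = 7.4340×10⁶ m.
r_a = 6371 + 10400 = 16771 km = 1.6771×10⁷ m.
Semi-major axis a = (r_p + r_a)/2 = (7434.0 + 16771)/2 = 12102 km = 1.210×10⁷ m.
By Kepler's third law T = 2π√(a³/μ) = 2π × 2.109×10³ = 1.325×10⁴ s.
= 220.8 minutes.

T ≈ 221 minutes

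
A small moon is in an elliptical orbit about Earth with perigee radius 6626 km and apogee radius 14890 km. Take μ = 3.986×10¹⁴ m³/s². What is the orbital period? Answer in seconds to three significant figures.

T ≈ 11100 seconds

Semi-major axis a = (r_p + r_a)/2 = (6626.0 + 14890)/2 = 10758 km = 1.076×10⁷ m.
By Kepler's third law T = 2π√(a³/μ) = 2π × 1.767×10³ = 1.110×10⁴ s.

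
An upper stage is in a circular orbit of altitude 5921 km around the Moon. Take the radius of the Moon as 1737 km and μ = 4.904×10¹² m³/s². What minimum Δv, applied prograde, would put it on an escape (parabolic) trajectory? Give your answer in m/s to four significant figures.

r = 1737 + 5921 = 7658.0 km = 7.6580×10⁶ m.
Circular speed v_c = √(μ/r) = 800.2 m/s.
Escape speed v_esc = √(2μ/r) = √2 × v_c = 1132 m/s.
Δv = v_esc − v_c = 331.5 m/s.

Δv ≈ 331.5 m/s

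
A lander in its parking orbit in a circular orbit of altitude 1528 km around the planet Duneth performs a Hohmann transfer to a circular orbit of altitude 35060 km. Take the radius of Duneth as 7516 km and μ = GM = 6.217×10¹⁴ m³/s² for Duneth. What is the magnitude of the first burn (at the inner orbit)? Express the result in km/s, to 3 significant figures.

Δv ≈ 2.36 km/s

r₁ = 7516 + 1528 = 9044.0 km = 9.0440×10⁶ m.
r₂ = 7516 + 35060 = 42576 km = 4.2576×10⁷ m.
Transfer ellipse a_t = (r₁ + r₂)/2 = 2.581×10⁷ m.
At r₁: circular v_c1 = √(μ/r₁) = 8291 m/s; transfer-periapsis v_p = √[μ(2/r₁ − 1/a_t)] = 10650 m/s.
Δv₁ = v_p − v_c1 = 2358 m/s.
= 2.358 km/s.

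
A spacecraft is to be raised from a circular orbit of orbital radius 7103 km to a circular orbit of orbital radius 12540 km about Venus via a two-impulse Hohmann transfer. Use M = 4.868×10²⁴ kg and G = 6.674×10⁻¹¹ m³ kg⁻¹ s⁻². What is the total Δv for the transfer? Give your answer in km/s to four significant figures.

Δv_total ≈ 1.640 km/s

μ = GM = 6.674×10⁻¹¹ × 4.868×10²⁴ = 3.249×10¹⁴ m³/s².
r₁ = 7103 km = 7.103×10⁶ m.
r₂ = 12540 km = 1.254×10⁷ m.
Transfer ellipse a_t = (r₁ + r₂)/2 = 9.822×10⁶ m.
At r₁: circular v_c1 = √(μ/r₁) = 6763 m/s; transfer-periapsis v_p = √[μ(2/r₁ − 1/a_t)] = 7642 m/s.
Δv₁ = v_p − v_c1 = 878.9 m/s.
At r₂: circular v_c2 = √(μ/r₂) = 5090 m/s; transfer-apoapsis v_a = √[μ(2/r₂ − 1/a_t)] = 4329 m/s.
Δv₂ = v_c2 − v_a = 761.4 m/s.
Total Δv = Δv₁ + Δv₂ = 1640 m/s = 1.640 km/s.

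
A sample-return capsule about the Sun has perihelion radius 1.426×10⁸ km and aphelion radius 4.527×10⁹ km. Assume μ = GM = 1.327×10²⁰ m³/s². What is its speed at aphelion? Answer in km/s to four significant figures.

v ≈ 1.338 km/s

Semi-major axis a = (r_p + r_a)/2 = 2.3348×10⁹ km = 2.335×10¹² m.
Vis-viva: v² = μ(2/r − 1/a) = 1.327×10²⁰ × (4.418×10⁻¹³ − 4.283×10⁻¹³) = 1.790×10⁶ m²/s².
v = 1338 m/s = 1.338 km/s.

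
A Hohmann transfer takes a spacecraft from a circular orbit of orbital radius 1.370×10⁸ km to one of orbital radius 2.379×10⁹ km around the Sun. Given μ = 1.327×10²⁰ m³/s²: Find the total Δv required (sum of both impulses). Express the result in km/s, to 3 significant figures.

Δv_total ≈ 16.7 km/s

r₁ = 1.370×10⁸ km = 1.370×10¹¹ m.
r₂ = 2.379×10⁹ km = 2.379×10¹² m.
Transfer ellipse a_t = (r₁ + r₂)/2 = 1.258×10¹² m.
At r₁: circular v_c1 = √(μ/r₁) = 31120 m/s; transfer-perihelion v_p = √[μ(2/r₁ − 1/a_t)] = 42800 m/s.
Δv₁ = v_p − v_c1 = 11680 m/s.
At r₂: circular v_c2 = √(μ/r₂) = 7469 m/s; transfer-aphelion v_a = √[μ(2/r₂ − 1/a_t)] = 2465 m/s.
Δv₂ = v_c2 − v_a = 5004 m/s.
Total Δv = Δv₁ + Δv₂ = 16680 m/s = 16.68 km/s.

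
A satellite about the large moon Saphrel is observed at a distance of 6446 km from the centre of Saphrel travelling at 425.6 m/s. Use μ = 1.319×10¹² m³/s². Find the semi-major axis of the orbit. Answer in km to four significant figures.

r = 6.446×10⁶ m.
Vis-viva rearranged: 1/a = 2/r − v²/μ = 3.103×10⁻⁷ − 1.373×10⁻⁷ = 1.729×10⁻⁷ m⁻¹.
a = 5.782×10⁶ m = 5782.3 km.

a ≈ 5782 km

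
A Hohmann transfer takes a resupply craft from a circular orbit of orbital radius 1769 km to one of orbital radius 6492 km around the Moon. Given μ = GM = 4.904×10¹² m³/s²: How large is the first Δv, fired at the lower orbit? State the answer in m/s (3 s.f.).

r₁ = 1769 km = 1.769×10⁶ m.
r₂ = 6492 km = 6.492×10⁶ m.
Transfer ellipse a_t = (r₁ + r₂)/2 = 4.130×10⁶ m.
At r₁: circular v_c1 = √(μ/r₁) = 1665 m/s; transfer-perilune v_p = √[μ(2/r₁ − 1/a_t)] = 2087 m/s.
Δv₁ = v_p − v_c1 = 422.4 m/s.

Δv ≈ 422 m/s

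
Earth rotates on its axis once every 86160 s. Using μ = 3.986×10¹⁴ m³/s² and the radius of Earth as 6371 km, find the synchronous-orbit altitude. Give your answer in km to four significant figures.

h_sync ≈ 35790 km

A synchronous orbit has period T, so by Kepler's third law a = (μT²/4π²)^(1/3).
μT²/4π² = 3.986×10¹⁴ × (8.616×10⁴)² / 39.48 = 7.495×10²² m³.
a = 4.216×10⁷ m = 42163 km.
Altitude h = a − R = 42163 − 6371 = 35792 km.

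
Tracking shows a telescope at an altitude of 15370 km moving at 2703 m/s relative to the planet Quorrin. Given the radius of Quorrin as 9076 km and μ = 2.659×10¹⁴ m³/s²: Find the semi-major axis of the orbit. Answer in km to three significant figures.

r = 9076 + 15370 = 24446 km = 2.445×10⁷ m.
Vis-viva rearranged: 1/a = 2/r − v²/μ = 8.181×10⁻⁸ − 2.748×10⁻⁸ = 5.434×10⁻⁸ m⁻¹.
a = 1.840×10⁷ m = 18404 km.

a ≈ 18400 km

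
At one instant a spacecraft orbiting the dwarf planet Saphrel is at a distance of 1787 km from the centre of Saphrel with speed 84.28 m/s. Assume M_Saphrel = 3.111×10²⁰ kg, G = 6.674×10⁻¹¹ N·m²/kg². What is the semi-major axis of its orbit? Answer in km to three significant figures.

a ≈ 1290 km

μ = GM = 6.674×10⁻¹¹ × 3.111×10²⁰ = 2.076×10¹⁰ m³/s².
r = 1.787×10⁶ m.
Specific orbital energy ε = v²/2 − μ/r = (84.28)²/2 − 2.076×10¹⁰/1.787×10⁶ = -8.067×10³ J/kg.
Since ε = −μ/(2a), a = −μ/(2ε) = 1.287×10⁶ m = 1286.9 km.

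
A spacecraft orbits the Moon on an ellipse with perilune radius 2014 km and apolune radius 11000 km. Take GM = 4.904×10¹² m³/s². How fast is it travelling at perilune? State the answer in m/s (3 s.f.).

v ≈ 2030 m/s

Semi-major axis a = (r_p + r_a)/2 = 6507.0 km = 6.507×10⁶ m.
Vis-viva: v² = μ(2/r − 1/a) = 4.904×10¹² × (9.930×10⁻⁷ − 1.537×10⁻⁷) = 4.116×10⁶ m²/s².
v = 2029 m/s.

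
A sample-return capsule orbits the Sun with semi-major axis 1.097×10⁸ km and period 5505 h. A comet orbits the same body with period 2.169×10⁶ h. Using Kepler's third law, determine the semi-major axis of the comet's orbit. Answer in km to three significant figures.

Kepler's third law: a³ ∝ T², so a₂ = a₁ (T₂/T₁)^(2/3).
T₂/T₁ = 394.0, (T₂/T₁)^(2/3) = 53.74.
a₂ = 1.097×10⁸ × 53.74 = 5.896×10⁹ km.

a₂ ≈ 5.90×10⁹ km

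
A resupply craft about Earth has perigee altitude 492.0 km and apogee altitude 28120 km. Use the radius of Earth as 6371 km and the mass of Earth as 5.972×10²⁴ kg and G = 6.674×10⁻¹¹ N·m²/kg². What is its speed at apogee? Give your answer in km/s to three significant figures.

v ≈ 1.96 km/s

μ = GM = 6.674×10⁻¹¹ × 5.972×10²⁴ = 3.986×10¹⁴ m³/s².
r_p = 6371 + 492.0 = 6863.0 km = 6.8630×10⁶ m.
r_a = 6371 + 28120 = 34491 km = 3.4491×10⁷ m.
Semi-major axis a = (r_p + r_a)/2 = 20677 km = 2.068×10⁷ m.
Vis-viva: v² = μ(2/r − 1/a) = 3.986×10¹⁴ × (5.799×10⁻⁸ − 4.836×10⁻⁸) = 3.836×10⁶ m²/s².
v = 1958 m/s = 1.958 km/s.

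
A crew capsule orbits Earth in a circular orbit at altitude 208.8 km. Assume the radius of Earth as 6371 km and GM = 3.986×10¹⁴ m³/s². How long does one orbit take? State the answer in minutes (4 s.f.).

T ≈ 88.53 minutes

r = 6371 + 208.8 = 6579.8 km = 6.5798×10⁶ m.
Kepler's third law: T = 2π√(r³/μ) = 2π√((6.580×10⁶)³ / 3.986×10¹⁴).
r³/μ = 7.147×10⁵ s², so T = 2π × 8.454×10² = 5.312×10³ s.
Converting: 5.312×10³ s ÷ 60.00 = 88.53 minutes.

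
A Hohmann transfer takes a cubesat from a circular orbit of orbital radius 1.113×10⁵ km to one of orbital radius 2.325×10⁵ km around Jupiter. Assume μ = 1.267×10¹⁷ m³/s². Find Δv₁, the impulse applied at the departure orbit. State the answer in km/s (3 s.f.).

Δv ≈ 5.50 km/s

r₁ = 1.113×10⁵ km = 1.113×10⁸ m.
r₂ = 2.325×10⁵ km = 2.325×10⁸ m.
Transfer ellipse a_t = (r₁ + r₂)/2 = 1.719×10⁸ m.
At r₁: circular v_c1 = √(μ/r₁) = 33740 m/s; transfer-perijove v_p = √[μ(2/r₁ − 1/a_t)] = 39240 m/s.
Δv₁ = v_p − v_c1 = 5499 m/s.
= 5.499 km/s.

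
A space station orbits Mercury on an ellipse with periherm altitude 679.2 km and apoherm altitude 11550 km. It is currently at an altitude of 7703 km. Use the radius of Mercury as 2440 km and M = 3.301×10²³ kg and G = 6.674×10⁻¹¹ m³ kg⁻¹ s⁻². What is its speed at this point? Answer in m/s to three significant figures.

v ≈ 1330 m/s

μ = GM = 6.674×10⁻¹¹ × 3.301×10²³ = 2.203×10¹³ m³/s².
r_p = 2440 + 679.2 = 3119.2 km = 3.1192×10⁶ m.
r_a = 2440 + 11550 = 13990 km = 1.3990×10⁷ m.
r = 2440 + 7703 = 10143 km = 1.014×10⁷ m.
Semi-major axis a = (r_p + r_a)/2 = 8554.6 km = 8.555×10⁶ m.
Vis-viva: v² = μ(2/r − 1/a) = 2.203×10¹³ × (1.972×10⁻⁷ − 1.169×10⁻⁷) = 1.769×10⁶ m²/s².
v = 1330 m/s.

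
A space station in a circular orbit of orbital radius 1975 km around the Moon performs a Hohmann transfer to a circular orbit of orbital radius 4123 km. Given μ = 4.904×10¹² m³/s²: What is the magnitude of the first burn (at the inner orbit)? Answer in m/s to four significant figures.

Δv ≈ 256.6 m/s

r₁ = 1975 km = 1.975×10⁶ m.
r₂ = 4123 km = 4.123×10⁶ m.
Transfer ellipse a_t = (r₁ + r₂)/2 = 3.049×10⁶ m.
At r₁: circular v_c1 = √(μ/r₁) = 1576 m/s; transfer-perilune v_p = √[μ(2/r₁ − 1/a_t)] = 1832 m/s.
Δv₁ = v_p − v_c1 = 256.6 m/s.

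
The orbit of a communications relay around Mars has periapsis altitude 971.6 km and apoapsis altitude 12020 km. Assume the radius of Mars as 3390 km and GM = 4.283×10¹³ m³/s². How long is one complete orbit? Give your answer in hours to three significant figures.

T ≈ 8.29 hours

r_p = 3390 + 971.6 = 4361.6 km = 4.3616×10⁶ m.
r_a = 3390 + 12020 = 15410 km = 1.5410×10⁷ m.
Semi-major axis a = (r_p + r_a)/2 = (4361.6 + 15410)/2 = 9885.8 km = 9.886×10⁶ m.
By Kepler's third law T = 2π√(a³/μ) = 2π × 4.749×10³ = 2.984×10⁴ s.
= 8.289 hours.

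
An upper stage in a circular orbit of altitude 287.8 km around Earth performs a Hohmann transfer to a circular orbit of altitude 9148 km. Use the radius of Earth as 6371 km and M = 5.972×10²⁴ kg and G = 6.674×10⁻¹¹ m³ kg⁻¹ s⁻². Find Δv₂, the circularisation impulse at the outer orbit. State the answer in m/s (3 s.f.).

Δv ≈ 1140 m/s

μ = GM = 6.674×10⁻¹¹ × 5.972×10²⁴ = 3.986×10¹⁴ m³/s².
r₁ = 6371 + 287.8 = 6658.8 km = 6.6588×10⁶ m.
r₂ = 6371 + 9148 = 15519 km = 1.5519×10⁷ m.
Transfer ellipse a_t = (r₁ + r₂)/2 = 1.109×10⁷ m.
At r₁: circular v_c1 = √(μ/r₁) = 7737 m/s; transfer-perigee v_p = √[μ(2/r₁ − 1/a_t)] = 9153 m/s.
At r₂: circular v_c2 = √(μ/r₂) = 5068 m/s; transfer-apogee v_a = √[μ(2/r₂ − 1/a_t)] = 3927 m/s.
Δv₂ = v_c2 − v_a = 1141 m/s.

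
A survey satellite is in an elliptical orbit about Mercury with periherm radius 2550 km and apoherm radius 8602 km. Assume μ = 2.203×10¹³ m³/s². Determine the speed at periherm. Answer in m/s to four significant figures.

Semi-major axis a = (r_p + r_a)/2 = 5576.0 km = 5.576×10⁶ m.
Vis-viva: v² = μ(2/r − 1/a) = 2.203×10¹³ × (7.843×10⁻⁷ − 1.793×10⁻⁷) = 1.333×10⁷ m²/s².
v = 3651 m/s.

v ≈ 3651 m/s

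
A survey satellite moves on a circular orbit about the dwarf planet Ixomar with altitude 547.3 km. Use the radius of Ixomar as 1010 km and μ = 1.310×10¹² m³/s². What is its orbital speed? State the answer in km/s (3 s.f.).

v ≈ 0.917 km/s

r = 1010 + 547.3 = 1557.3 km = 1.5573×10⁶ m.
For a circular orbit v = √(μ/r) = √(1.310×10¹² / 1.557×10⁶) = √(8.412×10⁵) = 917.2 m/s.
That is 0.9172 km/s.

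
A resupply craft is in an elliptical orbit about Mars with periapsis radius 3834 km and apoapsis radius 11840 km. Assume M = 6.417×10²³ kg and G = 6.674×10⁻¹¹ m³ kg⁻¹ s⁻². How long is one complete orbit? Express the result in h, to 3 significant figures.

μ = GM = 6.674×10⁻¹¹ × 6.417×10²³ = 4.283×10¹³ m³/s².
Semi-major axis a = (r_p + r_a)/2 = (3834.0 + 11840)/2 = 7837.0 km = 7.837×10⁶ m.
By Kepler's third law T = 2π√(a³/μ) = 2π × 3.352×10³ = 2.106×10⁴ s.
= 5.851 h.

T ≈ 5.85 h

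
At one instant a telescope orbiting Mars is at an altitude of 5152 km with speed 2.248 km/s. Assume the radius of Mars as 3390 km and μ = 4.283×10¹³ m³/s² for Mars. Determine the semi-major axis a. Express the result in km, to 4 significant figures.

r = 3390 + 5152 = 8542.0 km = 8.542×10⁶ m.
Specific orbital energy ε = v²/2 − μ/r = (2248)²/2 − 4.283×10¹³/8.542×10⁶ = -2.487×10⁶ J/kg.
Since ε = −μ/(2a), a = −μ/(2ε) = 8.610×10⁶ m = 8609.8 km.

a ≈ 8610 km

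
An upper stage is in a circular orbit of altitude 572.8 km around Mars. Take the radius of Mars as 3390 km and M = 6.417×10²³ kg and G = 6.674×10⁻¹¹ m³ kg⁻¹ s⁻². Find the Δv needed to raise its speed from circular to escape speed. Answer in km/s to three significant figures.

Δv ≈ 1.36 km/s

μ = GM = 6.674×10⁻¹¹ × 6.417×10²³ = 4.283×10¹³ m³/s².
r = 3390 + 572.8 = 3962.8 km = 3.9628×10⁶ m.
Circular speed v_c = √(μ/r) = 3287 m/s.
Escape speed v_esc = √(2μ/r) = √2 × v_c = 4649 m/s.
Δv = v_esc − v_c = 1362 m/s = 1.362 km/s.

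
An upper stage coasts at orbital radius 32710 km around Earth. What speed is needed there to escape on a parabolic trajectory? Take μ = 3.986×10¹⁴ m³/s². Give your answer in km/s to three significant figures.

r = 32710 km = 3.271×10⁷ m.
Escape speed v_esc = √(2μ/r) = √(2 × 3.986×10¹⁴ / 3.271×10⁷) = √(2.437×10⁷) = 4937 m/s.
= 4.937 km/s.

v_esc ≈ 4.94 km/s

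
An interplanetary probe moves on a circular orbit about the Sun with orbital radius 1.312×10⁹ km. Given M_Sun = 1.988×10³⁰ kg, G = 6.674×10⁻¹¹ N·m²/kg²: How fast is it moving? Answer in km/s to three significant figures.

μ = GM = 6.674×10⁻¹¹ × 1.988×10³⁰ = 1.327×10²⁰ m³/s².
r = 1.312×10⁹ km = 1.312×10¹² m.
For a circular orbit v = √(μ/r) = √(1.327×10²⁰ / 1.312×10¹²) = √(1.011×10⁸) = 10060 m/s.
That is 10.06 km/s.

v ≈ 10.1 km/s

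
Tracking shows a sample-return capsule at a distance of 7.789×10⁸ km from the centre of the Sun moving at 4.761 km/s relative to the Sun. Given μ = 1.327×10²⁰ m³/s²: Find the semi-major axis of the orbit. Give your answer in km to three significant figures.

r = 7.789×10¹¹ m.
Specific orbital energy ε = v²/2 − μ/r = (4761)²/2 − 1.327×10²⁰/7.789×10¹¹ = -1.590×10⁸ J/kg.
Since ε = −μ/(2a), a = −μ/(2ε) = 4.172×10¹¹ m = 4.1720×10⁸ km.

a ≈ 4.17×10⁸ km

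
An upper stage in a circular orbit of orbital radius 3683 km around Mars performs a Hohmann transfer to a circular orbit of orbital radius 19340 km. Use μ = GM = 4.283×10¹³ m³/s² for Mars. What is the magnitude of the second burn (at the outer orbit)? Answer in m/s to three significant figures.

Δv ≈ 646 m/s

r₁ = 3683 km = 3.683×10⁶ m.
r₂ = 19340 km = 1.934×10⁷ m.
Transfer ellipse a_t = (r₁ + r₂)/2 = 1.151×10⁷ m.
At r₁: circular v_c1 = √(μ/r₁) = 3410 m/s; transfer-periapsis v_p = √[μ(2/r₁ − 1/a_t)] = 4420 m/s.
At r₂: circular v_c2 = √(μ/r₂) = 1488 m/s; transfer-apoapsis v_a = √[μ(2/r₂ − 1/a_t)] = 841.7 m/s.
Δv₂ = v_c2 − v_a = 646.4 m/s.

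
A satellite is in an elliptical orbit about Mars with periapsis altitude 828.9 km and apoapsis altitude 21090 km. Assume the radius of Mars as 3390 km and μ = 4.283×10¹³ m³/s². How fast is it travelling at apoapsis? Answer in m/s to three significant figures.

r_p = 3390 + 828.9 = 4218.9 km = 4.2189×10⁶ m.
r_a = 3390 + 21090 = 24480 km = 2.4480×10⁷ m.
Semi-major axis a = (r_p + r_a)/2 = 14349 km = 1.435×10⁷ m.
Vis-viva: v² = μ(2/r − 1/a) = 4.283×10¹³ × (8.170×10⁻⁸ − 6.969×10⁻⁸) = 5.144×10⁵ m²/s².
v = 717.2 m/s.

v ≈ 717 m/s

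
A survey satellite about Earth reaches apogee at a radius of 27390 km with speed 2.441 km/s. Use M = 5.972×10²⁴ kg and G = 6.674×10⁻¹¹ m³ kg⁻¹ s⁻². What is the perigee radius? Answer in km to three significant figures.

perigee radius ≈ 7050 km

μ = GM = 6.674×10⁻¹¹ × 5.972×10²⁴ = 3.986×10¹⁴ m³/s².
r_a = 2.739×10⁷ m.
Specific energy ε = v²/2 − μ/r = -1.157×10⁷ J/kg, so a = −μ/(2ε) = 1.722×10⁷ m.
The apsides satisfy r_p + r_a = 2a, so the perigee radius is 2a − r_a = 7.051×10⁶ m = 7051.3 km.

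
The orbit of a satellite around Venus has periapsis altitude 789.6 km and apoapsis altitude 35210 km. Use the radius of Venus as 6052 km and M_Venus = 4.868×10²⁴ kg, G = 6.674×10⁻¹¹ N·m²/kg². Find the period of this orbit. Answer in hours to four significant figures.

T ≈ 11.42 hours

μ = GM = 6.674×10⁻¹¹ × 4.868×10²⁴ = 3.249×10¹⁴ m³/s².
r_p = 6052 + 789.6 = 6841.6 km = 6.8416×10⁶ m.
r_a = 6052 + 35210 = 41262 km = 4.1262×10⁷ m.
Semi-major axis a = (r_p + r_a)/2 = (6841.6 + 41262)/2 = 24052 km = 2.405×10⁷ m.
By Kepler's third law T = 2π√(a³/μ) = 2π × 6.544×10³ = 4.112×10⁴ s.
= 11.42 hours.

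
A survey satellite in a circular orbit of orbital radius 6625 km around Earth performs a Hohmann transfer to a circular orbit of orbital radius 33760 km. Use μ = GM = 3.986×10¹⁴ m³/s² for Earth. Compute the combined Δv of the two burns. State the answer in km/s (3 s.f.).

Δv_total ≈ 3.74 km/s

r₁ = 6625 km = 6.625×10⁶ m.
r₂ = 33760 km = 3.376×10⁷ m.
Transfer ellipse a_t = (r₁ + r₂)/2 = 2.019×10⁷ m.
At r₁: circular v_c1 = √(μ/r₁) = 7757 m/s; transfer-perigee v_p = √[μ(2/r₁ − 1/a_t)] = 10030 m/s.
Δv₁ = v_p − v_c1 = 2273 m/s.
At r₂: circular v_c2 = √(μ/r₂) = 3436 m/s; transfer-apogee v_a = √[μ(2/r₂ − 1/a_t)] = 1968 m/s.
Δv₂ = v_c2 − v_a = 1468 m/s.
Total Δv = Δv₁ + Δv₂ = 3741 m/s = 3.741 km/s.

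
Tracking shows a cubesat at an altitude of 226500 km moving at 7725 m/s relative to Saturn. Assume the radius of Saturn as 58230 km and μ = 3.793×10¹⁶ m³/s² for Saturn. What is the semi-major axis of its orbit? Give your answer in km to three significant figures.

a ≈ 1.83×10⁵ km

r = 58230 + 226500 = 2.8473×10⁵ km = 2.847×10⁸ m.
Vis-viva rearranged: 1/a = 2/r − v²/μ = 7.024×10⁻⁹ − 1.573×10⁻⁹ = 5.451×10⁻⁹ m⁻¹.
a = 1.835×10⁸ m = 1.8346×10⁵ km.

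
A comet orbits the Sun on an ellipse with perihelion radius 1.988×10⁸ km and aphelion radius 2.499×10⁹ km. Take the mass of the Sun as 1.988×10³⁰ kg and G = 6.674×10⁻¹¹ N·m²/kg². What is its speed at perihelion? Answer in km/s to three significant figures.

μ = GM = 6.674×10⁻¹¹ × 1.988×10³⁰ = 1.327×10²⁰ m³/s².
Semi-major axis a = (r_p + r_a)/2 = 1.3489×10⁹ km = 1.349×10¹² m.
Vis-viva: v² = μ(2/r − 1/a) = 1.327×10²⁰ × (1.006×10⁻¹¹ − 7.413×10⁻¹³) = 1.236×10⁹ m²/s².
v = 35160 m/s = 35.16 km/s.

v ≈ 35.2 km/s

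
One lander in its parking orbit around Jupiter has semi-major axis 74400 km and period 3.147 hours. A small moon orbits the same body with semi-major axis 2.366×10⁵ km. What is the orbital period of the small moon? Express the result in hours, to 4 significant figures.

Kepler's third law: T² ∝ a³, so T₂ = T₁ (a₂/a₁)^(3/2).
a₂/a₁ = 3.180, (a₂/a₁)^(3/2) = 5.671.
T₂ = 3.147 × 5.671 = 17.85 hours.

T₂ ≈ 17.85 hours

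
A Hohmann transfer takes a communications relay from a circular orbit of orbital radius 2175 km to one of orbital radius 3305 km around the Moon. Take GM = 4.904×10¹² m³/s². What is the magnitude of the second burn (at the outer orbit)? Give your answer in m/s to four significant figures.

Δv ≈ 132.8 m/s

r₁ = 2175 km = 2.175×10⁶ m.
r₂ = 3305 km = 3.305×10⁶ m.
Transfer ellipse a_t = (r₁ + r₂)/2 = 2.740×10⁶ m.
At r₁: circular v_c1 = √(μ/r₁) = 1502 m/s; transfer-perilune v_p = √[μ(2/r₁ − 1/a_t)] = 1649 m/s.
At r₂: circular v_c2 = √(μ/r₂) = 1218 m/s; transfer-apolune v_a = √[μ(2/r₂ − 1/a_t)] = 1085 m/s.
Δv₂ = v_c2 − v_a = 132.8 m/s.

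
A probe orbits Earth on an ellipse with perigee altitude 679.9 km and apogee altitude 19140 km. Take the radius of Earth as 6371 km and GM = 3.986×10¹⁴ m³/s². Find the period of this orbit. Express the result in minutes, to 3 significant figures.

T ≈ 345 minutes

r_p = 6371 + 679.9 = 7050.9 km = 7.0509×10⁶ m.
r_a = 6371 + 19140 = 25511 km = 2.5511×10⁷ m.
Semi-major axis a = (r_p + r_a)/2 = (7050.9 + 25511)/2 = 16281 km = 1.628×10⁷ m.
By Kepler's third law T = 2π√(a³/μ) = 2π × 3.290×10³ = 2.067×10⁴ s.
= 344.6 minutes.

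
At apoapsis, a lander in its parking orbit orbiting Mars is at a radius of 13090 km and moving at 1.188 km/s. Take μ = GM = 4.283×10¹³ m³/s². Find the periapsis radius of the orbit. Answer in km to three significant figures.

periapsis radius ≈ 3600 km

r_a = 1.309×10⁷ m.
Specific energy ε = v²/2 − μ/r = -2.566×10⁶ J/kg, so a = −μ/(2ε) = 8.345×10⁶ m.
The apsides satisfy r_p + r_a = 2a, so the periapsis radius is 2a − r_a = 3.599×10⁶ m = 3599.5 km.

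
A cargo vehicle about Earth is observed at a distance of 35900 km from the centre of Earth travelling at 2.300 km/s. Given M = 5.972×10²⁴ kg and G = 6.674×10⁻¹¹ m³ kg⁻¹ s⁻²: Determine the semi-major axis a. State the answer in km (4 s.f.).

a ≈ 23560 km

μ = GM = 6.674×10⁻¹¹ × 5.972×10²⁴ = 3.986×10¹⁴ m³/s².
r = 3.590×10⁷ m.
Specific orbital energy ε = v²/2 − μ/r = (2300)²/2 − 3.986×10¹⁴/3.590×10⁷ = -8.457×10⁶ J/kg.
Since ε = −μ/(2a), a = −μ/(2ε) = 2.356×10⁷ m = 23564 km.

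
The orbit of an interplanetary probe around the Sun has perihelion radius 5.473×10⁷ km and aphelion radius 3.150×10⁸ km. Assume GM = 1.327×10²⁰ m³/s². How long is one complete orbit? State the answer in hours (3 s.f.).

T ≈ 12000 hours

Semi-major axis a = (r_p + r_a)/2 = (5.4730×10⁷ + 3.1500×10⁸)/2 = 1.8486×10⁸ km = 1.849×10¹¹ m.
By Kepler's third law T = 2π√(a³/μ) = 2π × 6.900×10⁶ = 4.335×10⁷ s.
= 12040 hours.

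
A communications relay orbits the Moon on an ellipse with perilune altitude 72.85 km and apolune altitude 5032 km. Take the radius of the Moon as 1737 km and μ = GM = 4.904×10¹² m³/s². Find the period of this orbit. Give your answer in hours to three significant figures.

T ≈ 7.00 hours

r_p = 1737 + 72.85 = 1809.8 km = 1.8098×10⁶ m.
r_a = 1737 + 5032 = 6769.0 km = 6.7690×10⁶ m.
Semi-major axis a = (r_p + r_a)/2 = (1809.8 + 6769.0)/2 = 4289.4 km = 4.289×10⁶ m.
By Kepler's third law T = 2π√(a³/μ) = 2π × 4.012×10³ = 2.521×10⁴ s.
= 7.002 hours.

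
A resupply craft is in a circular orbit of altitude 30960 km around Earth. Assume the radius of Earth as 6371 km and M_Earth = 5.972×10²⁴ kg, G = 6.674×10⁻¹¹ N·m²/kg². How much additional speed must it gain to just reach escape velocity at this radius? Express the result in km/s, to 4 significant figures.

Δv ≈ 1.353 km/s

μ = GM = 6.674×10⁻¹¹ × 5.972×10²⁴ = 3.986×10¹⁴ m³/s².
r = 6371 + 30960 = 37331 km = 3.7331×10⁷ m.
Circular speed v_c = √(μ/r) = 3268 m/s.
Escape speed v_esc = √(2μ/r) = √2 × v_c = 4621 m/s.
Δv = v_esc − v_c = 1353 m/s = 1.353 km/s.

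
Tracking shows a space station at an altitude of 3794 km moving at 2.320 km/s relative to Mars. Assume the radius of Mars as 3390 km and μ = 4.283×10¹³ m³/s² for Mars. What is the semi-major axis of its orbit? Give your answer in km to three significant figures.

a ≈ 6550 km

r = 3390 + 3794 = 7184.0 km = 7.184×10⁶ m.
Vis-viva rearranged: 1/a = 2/r − v²/μ = 2.784×10⁻⁷ − 1.257×10⁻⁷ = 1.527×10⁻⁷ m⁻¹.
a = 6.548×10⁶ m = 6547.6 km.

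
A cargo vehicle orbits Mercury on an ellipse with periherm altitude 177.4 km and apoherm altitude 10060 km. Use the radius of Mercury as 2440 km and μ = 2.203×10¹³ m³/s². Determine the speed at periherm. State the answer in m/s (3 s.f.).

v ≈ 3730 m/s

r_p = 2440 + 177.4 = 2617.4 km = 2.6174×10⁶ m.
r_a = 2440 + 10060 = 12500 km = 1.2500×10⁷ m.
Semi-major axis a = (r_p + r_a)/2 = 7558.7 km = 7.559×10⁶ m.
Vis-viva: v² = μ(2/r − 1/a) = 2.203×10¹³ × (7.641×10⁻⁷ − 1.323×10⁻⁷) = 1.392×10⁷ m²/s².
v = 3731 m/s.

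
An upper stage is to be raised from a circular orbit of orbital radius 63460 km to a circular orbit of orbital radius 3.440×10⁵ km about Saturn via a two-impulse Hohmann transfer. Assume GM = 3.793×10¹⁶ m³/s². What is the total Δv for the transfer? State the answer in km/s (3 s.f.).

r₁ = 63460 km = 6.346×10⁷ m.
r₂ = 3.440×10⁵ km = 3.440×10⁸ m.
Transfer ellipse a_t = (r₁ + r₂)/2 = 2.037×10⁸ m.
At r₁: circular v_c1 = √(μ/r₁) = 24450 m/s; transfer-perikrone v_p = √[μ(2/r₁ − 1/a_t)] = 31770 m/s.
Δv₁ = v_p − v_c1 = 7320 m/s.
At r₂: circular v_c2 = √(μ/r₂) = 10500 m/s; transfer-apokrone v_a = √[μ(2/r₂ − 1/a_t)] = 5861 m/s.
Δv₂ = v_c2 − v_a = 4640 m/s.
Total Δv = Δv₁ + Δv₂ = 11960 m/s = 11.96 km/s.

Δv_total ≈ 12.0 km/s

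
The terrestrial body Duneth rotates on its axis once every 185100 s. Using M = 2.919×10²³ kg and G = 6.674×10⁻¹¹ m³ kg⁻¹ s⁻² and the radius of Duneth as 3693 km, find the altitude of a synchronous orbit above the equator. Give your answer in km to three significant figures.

h_sync ≈ 22000 km

μ = GM = 6.674×10⁻¹¹ × 2.919×10²³ = 1.948×10¹³ m³/s².
A synchronous orbit has period T, so by Kepler's third law a = (μT²/4π²)^(1/3).
μT²/4π² = 1.948×10¹³ × (1.851×10⁵)² / 39.48 = 1.691×10²² m³.
a = 2.567×10⁷ m = 25666 km.
Altitude h = a − R = 25666 − 3693 = 21973 km.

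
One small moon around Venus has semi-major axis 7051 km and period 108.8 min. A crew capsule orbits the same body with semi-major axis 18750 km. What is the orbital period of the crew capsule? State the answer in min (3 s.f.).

T₂ ≈ 472 min

Kepler's third law: T² ∝ a³, so T₂ = T₁ (a₂/a₁)^(3/2).
a₂/a₁ = 2.659, (a₂/a₁)^(3/2) = 4.336.
T₂ = 108.8 × 4.336 = 471.8 min.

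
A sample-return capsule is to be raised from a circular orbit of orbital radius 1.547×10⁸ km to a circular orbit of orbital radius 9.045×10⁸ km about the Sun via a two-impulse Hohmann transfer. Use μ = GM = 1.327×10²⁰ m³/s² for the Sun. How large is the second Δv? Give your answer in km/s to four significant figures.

r₁ = 1.547×10⁸ km = 1.547×10¹¹ m.
r₂ = 9.045×10⁸ km = 9.045×10¹¹ m.
Transfer ellipse a_t = (r₁ + r₂)/2 = 5.296×10¹¹ m.
At r₁: circular v_c1 = √(μ/r₁) = 29290 m/s; transfer-perihelion v_p = √[μ(2/r₁ − 1/a_t)] = 38280 m/s.
At r₂: circular v_c2 = √(μ/r₂) = 12110 m/s; transfer-aphelion v_a = √[μ(2/r₂ − 1/a_t)] = 6546 m/s.
Δv₂ = v_c2 − v_a = 5566 m/s.
= 5.566 km/s.

Δv ≈ 5.566 km/s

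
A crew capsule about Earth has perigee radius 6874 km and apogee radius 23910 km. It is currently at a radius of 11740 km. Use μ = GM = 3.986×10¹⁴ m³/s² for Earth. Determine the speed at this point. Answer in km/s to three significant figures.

v ≈ 6.48 km/s

Semi-major axis a = (r_p + r_a)/2 = 15392 km = 1.539×10⁷ m.
Vis-viva: v² = μ(2/r − 1/a) = 3.986×10¹⁴ × (1.704×10⁻⁷ − 6.497×10⁻⁸) = 4.201×10⁷ m²/s².
v = 6481 m/s = 6.481 km/s.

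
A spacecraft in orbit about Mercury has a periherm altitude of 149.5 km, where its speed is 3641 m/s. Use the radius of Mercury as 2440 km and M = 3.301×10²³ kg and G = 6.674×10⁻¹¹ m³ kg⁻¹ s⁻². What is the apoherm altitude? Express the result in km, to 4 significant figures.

μ = GM = 6.674×10⁻¹¹ × 3.301×10²³ = 2.203×10¹³ m³/s².
r_p = 2440 + 149.5 = 2589.5 km = 2.590×10⁶ m.
Specific energy ε = v²/2 − μ/r = -1.879×10⁶ J/kg, so a = −μ/(2ε) = 5.861×10⁶ m.
The apsides satisfy r_p + r_a = 2a, so the apoherm radius is 2a − r_p = 9.133×10⁶ m = 9133.2 km.
Apoherm altitude = 9133.2 − 2440 = 6693.2 km.

apoherm altitude ≈ 6693 km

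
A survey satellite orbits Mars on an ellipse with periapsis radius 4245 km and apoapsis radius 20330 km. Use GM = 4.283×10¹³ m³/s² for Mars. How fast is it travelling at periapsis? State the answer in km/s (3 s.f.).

Semi-major axis a = (r_p + r_a)/2 = 12288 km = 1.229×10⁷ m.
Vis-viva: v² = μ(2/r − 1/a) = 4.283×10¹³ × (4.711×10⁻⁷ − 8.138×10⁻⁸) = 1.669×10⁷ m²/s².
v = 4086 m/s = 4.086 km/s.

v ≈ 4.09 km/s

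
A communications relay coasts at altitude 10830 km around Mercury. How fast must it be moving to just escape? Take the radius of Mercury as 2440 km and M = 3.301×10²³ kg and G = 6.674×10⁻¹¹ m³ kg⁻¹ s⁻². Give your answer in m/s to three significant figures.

v_esc ≈ 1820 m/s

μ = GM = 6.674×10⁻¹¹ × 3.301×10²³ = 2.203×10¹³ m³/s².
r = 2440 + 10830 = 13270 km = 1.3270×10⁷ m.
Escape speed v_esc = √(2μ/r) = √(2 × 2.203×10¹³ / 1.327×10⁷) = √(3.320×10⁶) = 1822 m/s.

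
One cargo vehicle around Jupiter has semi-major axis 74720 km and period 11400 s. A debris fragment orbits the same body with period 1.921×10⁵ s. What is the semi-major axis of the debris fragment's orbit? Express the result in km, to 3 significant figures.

Kepler's third law: a³ ∝ T², so a₂ = a₁ (T₂/T₁)^(2/3).
T₂/T₁ = 16.85, (T₂/T₁)^(2/3) = 6.573.
a₂ = 74720 × 6.573 = 4.911×10⁵ km.

a₂ ≈ 4.91×10⁵ km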